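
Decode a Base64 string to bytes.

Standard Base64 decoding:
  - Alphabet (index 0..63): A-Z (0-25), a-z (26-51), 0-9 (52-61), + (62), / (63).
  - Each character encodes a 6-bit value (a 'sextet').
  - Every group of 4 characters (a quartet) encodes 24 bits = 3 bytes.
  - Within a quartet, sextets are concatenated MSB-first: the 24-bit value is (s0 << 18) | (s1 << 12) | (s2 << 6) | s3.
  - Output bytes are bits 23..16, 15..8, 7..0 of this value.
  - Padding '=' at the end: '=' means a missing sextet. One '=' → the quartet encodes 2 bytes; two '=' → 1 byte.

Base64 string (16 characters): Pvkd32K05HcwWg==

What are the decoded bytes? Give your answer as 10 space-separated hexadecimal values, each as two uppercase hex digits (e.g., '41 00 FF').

Answer: 3E F9 1D DF 62 B4 E4 77 30 5A

Derivation:
After char 0 ('P'=15): chars_in_quartet=1 acc=0xF bytes_emitted=0
After char 1 ('v'=47): chars_in_quartet=2 acc=0x3EF bytes_emitted=0
After char 2 ('k'=36): chars_in_quartet=3 acc=0xFBE4 bytes_emitted=0
After char 3 ('d'=29): chars_in_quartet=4 acc=0x3EF91D -> emit 3E F9 1D, reset; bytes_emitted=3
After char 4 ('3'=55): chars_in_quartet=1 acc=0x37 bytes_emitted=3
After char 5 ('2'=54): chars_in_quartet=2 acc=0xDF6 bytes_emitted=3
After char 6 ('K'=10): chars_in_quartet=3 acc=0x37D8A bytes_emitted=3
After char 7 ('0'=52): chars_in_quartet=4 acc=0xDF62B4 -> emit DF 62 B4, reset; bytes_emitted=6
After char 8 ('5'=57): chars_in_quartet=1 acc=0x39 bytes_emitted=6
After char 9 ('H'=7): chars_in_quartet=2 acc=0xE47 bytes_emitted=6
After char 10 ('c'=28): chars_in_quartet=3 acc=0x391DC bytes_emitted=6
After char 11 ('w'=48): chars_in_quartet=4 acc=0xE47730 -> emit E4 77 30, reset; bytes_emitted=9
After char 12 ('W'=22): chars_in_quartet=1 acc=0x16 bytes_emitted=9
After char 13 ('g'=32): chars_in_quartet=2 acc=0x5A0 bytes_emitted=9
Padding '==': partial quartet acc=0x5A0 -> emit 5A; bytes_emitted=10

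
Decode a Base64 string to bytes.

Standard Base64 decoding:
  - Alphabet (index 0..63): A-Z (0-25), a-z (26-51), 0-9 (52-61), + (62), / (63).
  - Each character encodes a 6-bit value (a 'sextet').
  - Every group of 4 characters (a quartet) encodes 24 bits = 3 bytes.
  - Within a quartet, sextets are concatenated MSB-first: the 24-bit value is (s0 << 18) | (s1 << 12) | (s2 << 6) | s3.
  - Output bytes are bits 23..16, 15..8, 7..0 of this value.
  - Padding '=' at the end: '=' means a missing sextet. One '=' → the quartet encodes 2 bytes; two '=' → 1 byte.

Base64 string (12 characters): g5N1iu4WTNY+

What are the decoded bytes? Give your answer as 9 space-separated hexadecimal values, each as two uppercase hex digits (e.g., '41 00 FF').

Answer: 83 93 75 8A EE 16 4C D6 3E

Derivation:
After char 0 ('g'=32): chars_in_quartet=1 acc=0x20 bytes_emitted=0
After char 1 ('5'=57): chars_in_quartet=2 acc=0x839 bytes_emitted=0
After char 2 ('N'=13): chars_in_quartet=3 acc=0x20E4D bytes_emitted=0
After char 3 ('1'=53): chars_in_quartet=4 acc=0x839375 -> emit 83 93 75, reset; bytes_emitted=3
After char 4 ('i'=34): chars_in_quartet=1 acc=0x22 bytes_emitted=3
After char 5 ('u'=46): chars_in_quartet=2 acc=0x8AE bytes_emitted=3
After char 6 ('4'=56): chars_in_quartet=3 acc=0x22BB8 bytes_emitted=3
After char 7 ('W'=22): chars_in_quartet=4 acc=0x8AEE16 -> emit 8A EE 16, reset; bytes_emitted=6
After char 8 ('T'=19): chars_in_quartet=1 acc=0x13 bytes_emitted=6
After char 9 ('N'=13): chars_in_quartet=2 acc=0x4CD bytes_emitted=6
After char 10 ('Y'=24): chars_in_quartet=3 acc=0x13358 bytes_emitted=6
After char 11 ('+'=62): chars_in_quartet=4 acc=0x4CD63E -> emit 4C D6 3E, reset; bytes_emitted=9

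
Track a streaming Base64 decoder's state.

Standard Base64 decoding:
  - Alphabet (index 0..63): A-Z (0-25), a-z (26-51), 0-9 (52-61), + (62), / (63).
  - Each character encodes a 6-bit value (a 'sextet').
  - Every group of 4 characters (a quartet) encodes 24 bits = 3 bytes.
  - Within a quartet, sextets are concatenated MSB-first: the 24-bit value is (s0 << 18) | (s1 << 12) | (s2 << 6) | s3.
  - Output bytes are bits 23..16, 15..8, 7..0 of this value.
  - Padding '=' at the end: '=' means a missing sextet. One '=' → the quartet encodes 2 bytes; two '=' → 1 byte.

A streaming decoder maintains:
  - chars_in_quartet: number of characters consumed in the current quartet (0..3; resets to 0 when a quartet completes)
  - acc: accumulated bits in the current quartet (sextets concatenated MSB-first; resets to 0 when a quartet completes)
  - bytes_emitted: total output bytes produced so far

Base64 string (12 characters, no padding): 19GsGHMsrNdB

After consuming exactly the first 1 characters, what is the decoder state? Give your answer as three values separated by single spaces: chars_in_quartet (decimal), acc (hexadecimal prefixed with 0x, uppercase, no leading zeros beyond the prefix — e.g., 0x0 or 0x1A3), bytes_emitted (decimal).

Answer: 1 0x35 0

Derivation:
After char 0 ('1'=53): chars_in_quartet=1 acc=0x35 bytes_emitted=0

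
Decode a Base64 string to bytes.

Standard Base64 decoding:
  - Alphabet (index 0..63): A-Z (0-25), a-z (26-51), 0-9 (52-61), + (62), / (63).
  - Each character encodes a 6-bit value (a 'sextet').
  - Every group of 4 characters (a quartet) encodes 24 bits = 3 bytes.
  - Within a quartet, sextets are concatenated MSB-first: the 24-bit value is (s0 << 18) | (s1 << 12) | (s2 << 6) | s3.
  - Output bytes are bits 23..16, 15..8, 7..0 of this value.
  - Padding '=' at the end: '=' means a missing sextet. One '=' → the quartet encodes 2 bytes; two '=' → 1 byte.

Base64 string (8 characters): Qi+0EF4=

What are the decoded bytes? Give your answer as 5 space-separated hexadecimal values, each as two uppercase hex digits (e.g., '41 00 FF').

Answer: 42 2F B4 10 5E

Derivation:
After char 0 ('Q'=16): chars_in_quartet=1 acc=0x10 bytes_emitted=0
After char 1 ('i'=34): chars_in_quartet=2 acc=0x422 bytes_emitted=0
After char 2 ('+'=62): chars_in_quartet=3 acc=0x108BE bytes_emitted=0
After char 3 ('0'=52): chars_in_quartet=4 acc=0x422FB4 -> emit 42 2F B4, reset; bytes_emitted=3
After char 4 ('E'=4): chars_in_quartet=1 acc=0x4 bytes_emitted=3
After char 5 ('F'=5): chars_in_quartet=2 acc=0x105 bytes_emitted=3
After char 6 ('4'=56): chars_in_quartet=3 acc=0x4178 bytes_emitted=3
Padding '=': partial quartet acc=0x4178 -> emit 10 5E; bytes_emitted=5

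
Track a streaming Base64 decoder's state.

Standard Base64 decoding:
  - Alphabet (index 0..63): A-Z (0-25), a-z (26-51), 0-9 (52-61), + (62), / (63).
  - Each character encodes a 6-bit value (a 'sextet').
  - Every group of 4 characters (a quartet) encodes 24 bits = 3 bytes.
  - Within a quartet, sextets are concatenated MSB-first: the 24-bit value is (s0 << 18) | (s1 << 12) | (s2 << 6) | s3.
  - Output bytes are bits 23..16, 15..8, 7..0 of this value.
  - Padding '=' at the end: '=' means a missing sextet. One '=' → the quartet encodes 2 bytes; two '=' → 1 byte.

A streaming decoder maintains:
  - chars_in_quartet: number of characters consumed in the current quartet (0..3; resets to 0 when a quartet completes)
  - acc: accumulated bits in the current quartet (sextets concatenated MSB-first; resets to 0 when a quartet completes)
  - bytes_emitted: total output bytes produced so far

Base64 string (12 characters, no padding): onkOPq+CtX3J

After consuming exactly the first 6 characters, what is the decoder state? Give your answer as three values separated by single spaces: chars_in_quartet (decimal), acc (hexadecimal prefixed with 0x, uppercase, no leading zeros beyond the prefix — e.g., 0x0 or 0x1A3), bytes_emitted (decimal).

Answer: 2 0x3EA 3

Derivation:
After char 0 ('o'=40): chars_in_quartet=1 acc=0x28 bytes_emitted=0
After char 1 ('n'=39): chars_in_quartet=2 acc=0xA27 bytes_emitted=0
After char 2 ('k'=36): chars_in_quartet=3 acc=0x289E4 bytes_emitted=0
After char 3 ('O'=14): chars_in_quartet=4 acc=0xA2790E -> emit A2 79 0E, reset; bytes_emitted=3
After char 4 ('P'=15): chars_in_quartet=1 acc=0xF bytes_emitted=3
After char 5 ('q'=42): chars_in_quartet=2 acc=0x3EA bytes_emitted=3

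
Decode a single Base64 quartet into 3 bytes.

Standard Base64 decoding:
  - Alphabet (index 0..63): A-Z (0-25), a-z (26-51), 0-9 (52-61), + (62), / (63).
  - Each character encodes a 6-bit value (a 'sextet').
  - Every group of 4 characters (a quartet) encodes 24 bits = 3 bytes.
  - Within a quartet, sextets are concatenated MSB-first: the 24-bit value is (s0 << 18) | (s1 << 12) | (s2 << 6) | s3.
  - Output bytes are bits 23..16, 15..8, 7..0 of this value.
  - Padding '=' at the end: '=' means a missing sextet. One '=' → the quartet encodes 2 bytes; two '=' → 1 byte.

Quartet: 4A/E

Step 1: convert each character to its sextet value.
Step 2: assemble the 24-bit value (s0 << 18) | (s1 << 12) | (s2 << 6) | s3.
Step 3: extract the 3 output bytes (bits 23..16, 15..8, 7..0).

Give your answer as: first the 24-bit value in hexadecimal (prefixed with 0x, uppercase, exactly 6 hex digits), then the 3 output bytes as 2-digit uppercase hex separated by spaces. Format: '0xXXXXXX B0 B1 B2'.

Sextets: 4=56, A=0, /=63, E=4
24-bit: (56<<18) | (0<<12) | (63<<6) | 4
      = 0xE00000 | 0x000000 | 0x000FC0 | 0x000004
      = 0xE00FC4
Bytes: (v>>16)&0xFF=E0, (v>>8)&0xFF=0F, v&0xFF=C4

Answer: 0xE00FC4 E0 0F C4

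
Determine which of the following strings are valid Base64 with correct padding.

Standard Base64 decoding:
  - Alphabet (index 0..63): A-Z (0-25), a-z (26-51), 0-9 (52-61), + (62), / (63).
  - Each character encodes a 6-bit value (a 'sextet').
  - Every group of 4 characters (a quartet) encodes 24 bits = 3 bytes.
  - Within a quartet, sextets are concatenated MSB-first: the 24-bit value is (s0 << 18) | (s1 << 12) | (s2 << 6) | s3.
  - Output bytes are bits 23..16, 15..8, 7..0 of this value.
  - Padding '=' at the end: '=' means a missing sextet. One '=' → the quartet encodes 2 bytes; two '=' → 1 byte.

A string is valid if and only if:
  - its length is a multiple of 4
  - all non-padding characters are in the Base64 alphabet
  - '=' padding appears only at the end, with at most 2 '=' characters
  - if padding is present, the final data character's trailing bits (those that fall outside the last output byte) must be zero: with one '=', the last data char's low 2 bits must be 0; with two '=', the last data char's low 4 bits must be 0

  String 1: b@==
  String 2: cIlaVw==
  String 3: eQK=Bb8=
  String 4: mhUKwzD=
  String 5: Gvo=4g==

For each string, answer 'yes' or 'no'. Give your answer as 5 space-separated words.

Answer: no yes no no no

Derivation:
String 1: 'b@==' → invalid (bad char(s): ['@'])
String 2: 'cIlaVw==' → valid
String 3: 'eQK=Bb8=' → invalid (bad char(s): ['=']; '=' in middle)
String 4: 'mhUKwzD=' → invalid (bad trailing bits)
String 5: 'Gvo=4g==' → invalid (bad char(s): ['=']; '=' in middle)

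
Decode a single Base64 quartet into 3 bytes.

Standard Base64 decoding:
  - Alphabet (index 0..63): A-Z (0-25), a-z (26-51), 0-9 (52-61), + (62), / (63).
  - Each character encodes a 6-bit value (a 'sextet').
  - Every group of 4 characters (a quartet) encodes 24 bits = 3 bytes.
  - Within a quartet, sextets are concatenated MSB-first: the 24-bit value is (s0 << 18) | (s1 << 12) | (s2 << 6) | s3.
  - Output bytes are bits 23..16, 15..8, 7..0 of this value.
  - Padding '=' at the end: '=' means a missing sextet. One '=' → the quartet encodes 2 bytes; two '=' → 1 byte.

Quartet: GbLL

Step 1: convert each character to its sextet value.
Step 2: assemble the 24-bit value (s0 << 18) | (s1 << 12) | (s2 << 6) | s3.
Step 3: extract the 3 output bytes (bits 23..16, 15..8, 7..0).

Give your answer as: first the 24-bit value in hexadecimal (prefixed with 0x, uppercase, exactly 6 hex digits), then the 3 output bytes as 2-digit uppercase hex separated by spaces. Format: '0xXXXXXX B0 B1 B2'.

Answer: 0x19B2CB 19 B2 CB

Derivation:
Sextets: G=6, b=27, L=11, L=11
24-bit: (6<<18) | (27<<12) | (11<<6) | 11
      = 0x180000 | 0x01B000 | 0x0002C0 | 0x00000B
      = 0x19B2CB
Bytes: (v>>16)&0xFF=19, (v>>8)&0xFF=B2, v&0xFF=CB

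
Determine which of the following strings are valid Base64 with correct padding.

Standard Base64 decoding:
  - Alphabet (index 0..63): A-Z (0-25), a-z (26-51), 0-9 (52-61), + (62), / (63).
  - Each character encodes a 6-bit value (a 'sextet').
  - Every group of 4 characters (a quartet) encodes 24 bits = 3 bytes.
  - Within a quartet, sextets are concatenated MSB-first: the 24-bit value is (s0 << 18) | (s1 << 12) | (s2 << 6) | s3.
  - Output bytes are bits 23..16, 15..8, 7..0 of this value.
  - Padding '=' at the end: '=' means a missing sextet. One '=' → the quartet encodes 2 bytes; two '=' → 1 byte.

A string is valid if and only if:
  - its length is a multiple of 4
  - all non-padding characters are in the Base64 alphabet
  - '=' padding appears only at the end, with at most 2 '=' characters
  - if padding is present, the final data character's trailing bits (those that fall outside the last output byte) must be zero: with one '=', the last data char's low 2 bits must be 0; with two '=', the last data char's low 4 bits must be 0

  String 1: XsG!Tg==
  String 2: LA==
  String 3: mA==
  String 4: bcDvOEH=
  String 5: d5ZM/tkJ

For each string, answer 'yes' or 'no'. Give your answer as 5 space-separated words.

Answer: no yes yes no yes

Derivation:
String 1: 'XsG!Tg==' → invalid (bad char(s): ['!'])
String 2: 'LA==' → valid
String 3: 'mA==' → valid
String 4: 'bcDvOEH=' → invalid (bad trailing bits)
String 5: 'd5ZM/tkJ' → valid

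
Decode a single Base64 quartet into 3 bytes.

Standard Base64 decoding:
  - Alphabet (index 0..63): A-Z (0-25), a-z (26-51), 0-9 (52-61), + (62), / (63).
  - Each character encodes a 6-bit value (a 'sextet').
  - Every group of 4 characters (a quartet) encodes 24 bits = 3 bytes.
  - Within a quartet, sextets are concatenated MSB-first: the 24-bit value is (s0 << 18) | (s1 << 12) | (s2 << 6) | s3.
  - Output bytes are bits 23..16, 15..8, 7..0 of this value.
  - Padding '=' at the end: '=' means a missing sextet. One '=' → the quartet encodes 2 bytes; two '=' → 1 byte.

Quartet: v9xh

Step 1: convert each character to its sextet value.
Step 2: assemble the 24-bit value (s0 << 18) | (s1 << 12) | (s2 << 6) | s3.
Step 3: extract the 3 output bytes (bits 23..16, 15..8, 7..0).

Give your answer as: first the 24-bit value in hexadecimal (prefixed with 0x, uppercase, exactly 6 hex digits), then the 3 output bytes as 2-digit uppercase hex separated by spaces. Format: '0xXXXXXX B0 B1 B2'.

Answer: 0xBFDC61 BF DC 61

Derivation:
Sextets: v=47, 9=61, x=49, h=33
24-bit: (47<<18) | (61<<12) | (49<<6) | 33
      = 0xBC0000 | 0x03D000 | 0x000C40 | 0x000021
      = 0xBFDC61
Bytes: (v>>16)&0xFF=BF, (v>>8)&0xFF=DC, v&0xFF=61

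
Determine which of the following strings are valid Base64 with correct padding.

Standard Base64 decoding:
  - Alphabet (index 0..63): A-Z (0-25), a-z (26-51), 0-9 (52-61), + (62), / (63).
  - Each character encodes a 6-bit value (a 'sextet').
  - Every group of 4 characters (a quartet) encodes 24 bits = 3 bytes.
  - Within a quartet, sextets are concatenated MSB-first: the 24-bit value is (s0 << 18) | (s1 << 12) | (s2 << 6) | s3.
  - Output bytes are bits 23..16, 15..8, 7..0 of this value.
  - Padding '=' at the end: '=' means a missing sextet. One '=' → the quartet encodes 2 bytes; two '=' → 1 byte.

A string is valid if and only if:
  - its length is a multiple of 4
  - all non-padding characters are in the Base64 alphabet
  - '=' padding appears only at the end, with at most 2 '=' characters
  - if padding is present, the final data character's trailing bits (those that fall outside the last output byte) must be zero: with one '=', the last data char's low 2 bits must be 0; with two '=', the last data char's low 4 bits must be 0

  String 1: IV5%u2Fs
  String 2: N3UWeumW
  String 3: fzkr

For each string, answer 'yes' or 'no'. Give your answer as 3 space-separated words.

String 1: 'IV5%u2Fs' → invalid (bad char(s): ['%'])
String 2: 'N3UWeumW' → valid
String 3: 'fzkr' → valid

Answer: no yes yes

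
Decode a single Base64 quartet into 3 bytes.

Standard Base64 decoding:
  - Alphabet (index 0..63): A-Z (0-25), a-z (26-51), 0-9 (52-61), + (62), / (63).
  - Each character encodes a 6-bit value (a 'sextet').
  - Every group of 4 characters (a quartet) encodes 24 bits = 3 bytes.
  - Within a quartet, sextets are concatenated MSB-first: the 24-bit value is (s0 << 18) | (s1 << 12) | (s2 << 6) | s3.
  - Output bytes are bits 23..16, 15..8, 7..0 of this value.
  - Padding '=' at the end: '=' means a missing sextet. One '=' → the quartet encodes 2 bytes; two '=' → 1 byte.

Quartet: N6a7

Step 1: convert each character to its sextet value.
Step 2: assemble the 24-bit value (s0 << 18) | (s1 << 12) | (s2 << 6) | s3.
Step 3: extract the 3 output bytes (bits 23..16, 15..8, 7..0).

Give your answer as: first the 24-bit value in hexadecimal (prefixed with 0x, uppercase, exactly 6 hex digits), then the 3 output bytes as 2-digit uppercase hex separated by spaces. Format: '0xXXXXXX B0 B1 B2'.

Answer: 0x37A6BB 37 A6 BB

Derivation:
Sextets: N=13, 6=58, a=26, 7=59
24-bit: (13<<18) | (58<<12) | (26<<6) | 59
      = 0x340000 | 0x03A000 | 0x000680 | 0x00003B
      = 0x37A6BB
Bytes: (v>>16)&0xFF=37, (v>>8)&0xFF=A6, v&0xFF=BB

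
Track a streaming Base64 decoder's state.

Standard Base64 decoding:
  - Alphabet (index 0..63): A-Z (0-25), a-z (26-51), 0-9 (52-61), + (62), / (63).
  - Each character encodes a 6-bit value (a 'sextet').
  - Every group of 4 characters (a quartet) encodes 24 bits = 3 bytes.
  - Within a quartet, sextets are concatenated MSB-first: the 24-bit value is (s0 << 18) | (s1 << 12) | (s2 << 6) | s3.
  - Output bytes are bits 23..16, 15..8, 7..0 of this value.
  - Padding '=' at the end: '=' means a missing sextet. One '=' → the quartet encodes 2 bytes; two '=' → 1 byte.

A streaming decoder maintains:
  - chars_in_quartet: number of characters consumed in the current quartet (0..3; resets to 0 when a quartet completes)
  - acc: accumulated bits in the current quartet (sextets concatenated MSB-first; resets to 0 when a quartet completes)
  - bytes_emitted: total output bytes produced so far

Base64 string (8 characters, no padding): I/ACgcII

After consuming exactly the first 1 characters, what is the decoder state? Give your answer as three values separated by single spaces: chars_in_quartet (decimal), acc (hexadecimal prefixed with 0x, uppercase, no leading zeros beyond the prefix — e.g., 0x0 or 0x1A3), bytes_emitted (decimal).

After char 0 ('I'=8): chars_in_quartet=1 acc=0x8 bytes_emitted=0

Answer: 1 0x8 0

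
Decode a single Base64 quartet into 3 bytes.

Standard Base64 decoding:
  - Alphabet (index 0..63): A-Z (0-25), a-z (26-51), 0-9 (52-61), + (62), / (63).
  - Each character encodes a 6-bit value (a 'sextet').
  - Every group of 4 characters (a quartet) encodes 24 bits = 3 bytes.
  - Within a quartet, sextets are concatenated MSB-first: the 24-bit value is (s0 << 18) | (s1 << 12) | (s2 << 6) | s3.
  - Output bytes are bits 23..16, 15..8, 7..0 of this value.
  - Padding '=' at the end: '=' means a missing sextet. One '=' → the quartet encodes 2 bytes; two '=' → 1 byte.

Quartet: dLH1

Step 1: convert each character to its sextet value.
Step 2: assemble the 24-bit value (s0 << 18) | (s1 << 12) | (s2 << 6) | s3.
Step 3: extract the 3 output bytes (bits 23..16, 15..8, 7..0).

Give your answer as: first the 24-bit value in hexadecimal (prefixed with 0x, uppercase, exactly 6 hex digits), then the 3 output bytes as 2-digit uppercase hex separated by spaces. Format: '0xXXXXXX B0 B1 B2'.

Sextets: d=29, L=11, H=7, 1=53
24-bit: (29<<18) | (11<<12) | (7<<6) | 53
      = 0x740000 | 0x00B000 | 0x0001C0 | 0x000035
      = 0x74B1F5
Bytes: (v>>16)&0xFF=74, (v>>8)&0xFF=B1, v&0xFF=F5

Answer: 0x74B1F5 74 B1 F5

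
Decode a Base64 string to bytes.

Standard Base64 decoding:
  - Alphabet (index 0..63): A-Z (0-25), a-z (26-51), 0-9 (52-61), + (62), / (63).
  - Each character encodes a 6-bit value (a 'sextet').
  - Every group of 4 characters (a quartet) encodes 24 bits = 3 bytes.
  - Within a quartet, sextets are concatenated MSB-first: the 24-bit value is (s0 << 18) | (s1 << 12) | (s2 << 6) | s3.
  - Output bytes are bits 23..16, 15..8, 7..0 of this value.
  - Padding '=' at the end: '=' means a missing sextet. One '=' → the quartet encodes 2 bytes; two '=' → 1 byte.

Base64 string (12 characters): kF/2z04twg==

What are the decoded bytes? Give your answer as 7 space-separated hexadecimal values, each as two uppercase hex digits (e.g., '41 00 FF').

Answer: 90 5F F6 CF 4E 2D C2

Derivation:
After char 0 ('k'=36): chars_in_quartet=1 acc=0x24 bytes_emitted=0
After char 1 ('F'=5): chars_in_quartet=2 acc=0x905 bytes_emitted=0
After char 2 ('/'=63): chars_in_quartet=3 acc=0x2417F bytes_emitted=0
After char 3 ('2'=54): chars_in_quartet=4 acc=0x905FF6 -> emit 90 5F F6, reset; bytes_emitted=3
After char 4 ('z'=51): chars_in_quartet=1 acc=0x33 bytes_emitted=3
After char 5 ('0'=52): chars_in_quartet=2 acc=0xCF4 bytes_emitted=3
After char 6 ('4'=56): chars_in_quartet=3 acc=0x33D38 bytes_emitted=3
After char 7 ('t'=45): chars_in_quartet=4 acc=0xCF4E2D -> emit CF 4E 2D, reset; bytes_emitted=6
After char 8 ('w'=48): chars_in_quartet=1 acc=0x30 bytes_emitted=6
After char 9 ('g'=32): chars_in_quartet=2 acc=0xC20 bytes_emitted=6
Padding '==': partial quartet acc=0xC20 -> emit C2; bytes_emitted=7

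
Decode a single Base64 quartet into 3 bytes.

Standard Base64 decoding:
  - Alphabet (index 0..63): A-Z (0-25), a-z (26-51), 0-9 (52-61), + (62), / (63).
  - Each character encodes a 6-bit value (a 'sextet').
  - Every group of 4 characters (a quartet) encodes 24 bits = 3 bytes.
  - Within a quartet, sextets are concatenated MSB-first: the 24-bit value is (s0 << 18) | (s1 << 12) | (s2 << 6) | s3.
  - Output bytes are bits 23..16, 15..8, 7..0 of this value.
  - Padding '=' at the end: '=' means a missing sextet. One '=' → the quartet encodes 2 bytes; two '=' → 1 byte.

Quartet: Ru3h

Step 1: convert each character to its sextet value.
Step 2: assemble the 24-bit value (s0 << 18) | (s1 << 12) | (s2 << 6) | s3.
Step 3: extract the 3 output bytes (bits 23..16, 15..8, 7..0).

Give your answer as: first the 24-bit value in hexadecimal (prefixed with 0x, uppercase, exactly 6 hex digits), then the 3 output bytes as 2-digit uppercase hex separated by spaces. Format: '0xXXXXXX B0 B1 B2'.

Sextets: R=17, u=46, 3=55, h=33
24-bit: (17<<18) | (46<<12) | (55<<6) | 33
      = 0x440000 | 0x02E000 | 0x000DC0 | 0x000021
      = 0x46EDE1
Bytes: (v>>16)&0xFF=46, (v>>8)&0xFF=ED, v&0xFF=E1

Answer: 0x46EDE1 46 ED E1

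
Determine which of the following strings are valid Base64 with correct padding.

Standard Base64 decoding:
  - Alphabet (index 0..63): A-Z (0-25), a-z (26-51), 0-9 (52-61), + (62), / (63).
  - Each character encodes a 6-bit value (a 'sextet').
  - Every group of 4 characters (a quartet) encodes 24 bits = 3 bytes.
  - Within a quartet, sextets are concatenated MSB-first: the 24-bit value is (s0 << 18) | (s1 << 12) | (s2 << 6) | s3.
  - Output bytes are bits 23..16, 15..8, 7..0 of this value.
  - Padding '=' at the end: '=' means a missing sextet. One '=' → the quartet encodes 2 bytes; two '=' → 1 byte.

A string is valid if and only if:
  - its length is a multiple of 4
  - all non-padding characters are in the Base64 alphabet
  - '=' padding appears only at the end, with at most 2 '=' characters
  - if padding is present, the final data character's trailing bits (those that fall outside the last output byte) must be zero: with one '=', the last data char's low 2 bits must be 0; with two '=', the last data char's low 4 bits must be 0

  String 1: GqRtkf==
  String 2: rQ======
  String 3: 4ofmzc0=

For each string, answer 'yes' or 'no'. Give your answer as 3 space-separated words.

String 1: 'GqRtkf==' → invalid (bad trailing bits)
String 2: 'rQ======' → invalid (6 pad chars (max 2))
String 3: '4ofmzc0=' → valid

Answer: no no yes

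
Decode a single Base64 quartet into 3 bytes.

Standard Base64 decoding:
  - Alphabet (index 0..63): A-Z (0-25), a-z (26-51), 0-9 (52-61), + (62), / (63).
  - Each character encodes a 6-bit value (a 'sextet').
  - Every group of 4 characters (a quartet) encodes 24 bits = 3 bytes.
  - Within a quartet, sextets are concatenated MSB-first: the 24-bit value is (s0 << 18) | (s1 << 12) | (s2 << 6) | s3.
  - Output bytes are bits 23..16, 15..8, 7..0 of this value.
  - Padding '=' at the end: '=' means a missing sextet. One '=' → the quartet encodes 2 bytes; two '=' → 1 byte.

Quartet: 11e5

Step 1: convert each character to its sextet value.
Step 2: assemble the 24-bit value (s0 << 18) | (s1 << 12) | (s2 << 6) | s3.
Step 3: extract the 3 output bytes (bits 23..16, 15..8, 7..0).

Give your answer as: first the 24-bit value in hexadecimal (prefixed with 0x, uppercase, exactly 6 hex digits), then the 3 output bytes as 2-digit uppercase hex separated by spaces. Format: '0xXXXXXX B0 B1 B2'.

Sextets: 1=53, 1=53, e=30, 5=57
24-bit: (53<<18) | (53<<12) | (30<<6) | 57
      = 0xD40000 | 0x035000 | 0x000780 | 0x000039
      = 0xD757B9
Bytes: (v>>16)&0xFF=D7, (v>>8)&0xFF=57, v&0xFF=B9

Answer: 0xD757B9 D7 57 B9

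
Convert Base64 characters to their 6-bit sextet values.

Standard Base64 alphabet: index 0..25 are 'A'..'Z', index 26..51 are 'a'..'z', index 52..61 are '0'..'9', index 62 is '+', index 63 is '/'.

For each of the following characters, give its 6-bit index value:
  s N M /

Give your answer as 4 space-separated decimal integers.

's': a..z range, 26 + ord('s') − ord('a') = 44
'N': A..Z range, ord('N') − ord('A') = 13
'M': A..Z range, ord('M') − ord('A') = 12
'/': index 63

Answer: 44 13 12 63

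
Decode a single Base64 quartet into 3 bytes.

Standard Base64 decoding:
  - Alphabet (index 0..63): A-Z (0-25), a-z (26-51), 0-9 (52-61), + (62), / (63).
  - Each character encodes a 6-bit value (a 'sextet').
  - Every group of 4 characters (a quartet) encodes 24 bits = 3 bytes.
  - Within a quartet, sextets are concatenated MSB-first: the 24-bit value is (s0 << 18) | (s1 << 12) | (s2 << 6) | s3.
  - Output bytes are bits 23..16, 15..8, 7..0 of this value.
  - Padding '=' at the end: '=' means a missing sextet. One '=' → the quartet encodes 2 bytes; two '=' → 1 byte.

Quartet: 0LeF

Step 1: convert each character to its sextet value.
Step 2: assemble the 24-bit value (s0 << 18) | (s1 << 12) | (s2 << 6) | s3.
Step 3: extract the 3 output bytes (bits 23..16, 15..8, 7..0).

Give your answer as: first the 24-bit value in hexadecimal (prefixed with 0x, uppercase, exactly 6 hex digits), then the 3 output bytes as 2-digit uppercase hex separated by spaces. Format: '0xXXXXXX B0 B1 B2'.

Answer: 0xD0B785 D0 B7 85

Derivation:
Sextets: 0=52, L=11, e=30, F=5
24-bit: (52<<18) | (11<<12) | (30<<6) | 5
      = 0xD00000 | 0x00B000 | 0x000780 | 0x000005
      = 0xD0B785
Bytes: (v>>16)&0xFF=D0, (v>>8)&0xFF=B7, v&0xFF=85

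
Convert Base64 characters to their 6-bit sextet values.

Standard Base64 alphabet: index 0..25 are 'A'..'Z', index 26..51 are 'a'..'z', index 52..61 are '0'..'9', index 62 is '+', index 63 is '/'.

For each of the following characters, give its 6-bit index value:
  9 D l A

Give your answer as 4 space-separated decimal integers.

Answer: 61 3 37 0

Derivation:
'9': 0..9 range, 52 + ord('9') − ord('0') = 61
'D': A..Z range, ord('D') − ord('A') = 3
'l': a..z range, 26 + ord('l') − ord('a') = 37
'A': A..Z range, ord('A') − ord('A') = 0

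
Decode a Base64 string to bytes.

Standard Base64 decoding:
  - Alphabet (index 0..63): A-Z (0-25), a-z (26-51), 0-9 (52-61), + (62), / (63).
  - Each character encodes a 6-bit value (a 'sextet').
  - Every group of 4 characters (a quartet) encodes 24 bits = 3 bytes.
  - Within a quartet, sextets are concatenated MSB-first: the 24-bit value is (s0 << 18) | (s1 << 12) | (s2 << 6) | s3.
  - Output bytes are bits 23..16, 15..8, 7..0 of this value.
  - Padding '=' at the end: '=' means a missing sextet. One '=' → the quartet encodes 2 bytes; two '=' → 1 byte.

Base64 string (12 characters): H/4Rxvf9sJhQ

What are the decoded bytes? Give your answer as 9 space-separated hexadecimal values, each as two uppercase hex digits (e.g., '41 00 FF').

After char 0 ('H'=7): chars_in_quartet=1 acc=0x7 bytes_emitted=0
After char 1 ('/'=63): chars_in_quartet=2 acc=0x1FF bytes_emitted=0
After char 2 ('4'=56): chars_in_quartet=3 acc=0x7FF8 bytes_emitted=0
After char 3 ('R'=17): chars_in_quartet=4 acc=0x1FFE11 -> emit 1F FE 11, reset; bytes_emitted=3
After char 4 ('x'=49): chars_in_quartet=1 acc=0x31 bytes_emitted=3
After char 5 ('v'=47): chars_in_quartet=2 acc=0xC6F bytes_emitted=3
After char 6 ('f'=31): chars_in_quartet=3 acc=0x31BDF bytes_emitted=3
After char 7 ('9'=61): chars_in_quartet=4 acc=0xC6F7FD -> emit C6 F7 FD, reset; bytes_emitted=6
After char 8 ('s'=44): chars_in_quartet=1 acc=0x2C bytes_emitted=6
After char 9 ('J'=9): chars_in_quartet=2 acc=0xB09 bytes_emitted=6
After char 10 ('h'=33): chars_in_quartet=3 acc=0x2C261 bytes_emitted=6
After char 11 ('Q'=16): chars_in_quartet=4 acc=0xB09850 -> emit B0 98 50, reset; bytes_emitted=9

Answer: 1F FE 11 C6 F7 FD B0 98 50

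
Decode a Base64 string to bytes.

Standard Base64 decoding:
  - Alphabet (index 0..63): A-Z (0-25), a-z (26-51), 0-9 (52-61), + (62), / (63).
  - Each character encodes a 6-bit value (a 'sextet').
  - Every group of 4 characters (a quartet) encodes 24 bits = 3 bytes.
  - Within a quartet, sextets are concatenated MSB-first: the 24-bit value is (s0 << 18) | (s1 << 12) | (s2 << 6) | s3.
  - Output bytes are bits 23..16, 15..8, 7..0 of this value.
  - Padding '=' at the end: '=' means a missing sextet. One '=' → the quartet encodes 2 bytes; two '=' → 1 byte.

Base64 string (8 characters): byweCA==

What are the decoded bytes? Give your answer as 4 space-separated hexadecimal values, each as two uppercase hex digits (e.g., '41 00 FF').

After char 0 ('b'=27): chars_in_quartet=1 acc=0x1B bytes_emitted=0
After char 1 ('y'=50): chars_in_quartet=2 acc=0x6F2 bytes_emitted=0
After char 2 ('w'=48): chars_in_quartet=3 acc=0x1BCB0 bytes_emitted=0
After char 3 ('e'=30): chars_in_quartet=4 acc=0x6F2C1E -> emit 6F 2C 1E, reset; bytes_emitted=3
After char 4 ('C'=2): chars_in_quartet=1 acc=0x2 bytes_emitted=3
After char 5 ('A'=0): chars_in_quartet=2 acc=0x80 bytes_emitted=3
Padding '==': partial quartet acc=0x80 -> emit 08; bytes_emitted=4

Answer: 6F 2C 1E 08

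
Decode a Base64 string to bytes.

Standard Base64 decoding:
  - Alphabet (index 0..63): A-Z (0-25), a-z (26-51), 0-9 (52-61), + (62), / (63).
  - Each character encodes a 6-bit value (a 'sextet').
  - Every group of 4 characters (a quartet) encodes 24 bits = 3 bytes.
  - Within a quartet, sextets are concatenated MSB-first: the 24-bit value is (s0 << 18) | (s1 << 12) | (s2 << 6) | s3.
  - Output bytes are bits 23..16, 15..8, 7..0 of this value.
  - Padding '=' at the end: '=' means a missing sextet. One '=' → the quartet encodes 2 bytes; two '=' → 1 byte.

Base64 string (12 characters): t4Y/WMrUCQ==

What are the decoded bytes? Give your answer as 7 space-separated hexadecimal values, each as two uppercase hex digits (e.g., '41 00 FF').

Answer: B7 86 3F 58 CA D4 09

Derivation:
After char 0 ('t'=45): chars_in_quartet=1 acc=0x2D bytes_emitted=0
After char 1 ('4'=56): chars_in_quartet=2 acc=0xB78 bytes_emitted=0
After char 2 ('Y'=24): chars_in_quartet=3 acc=0x2DE18 bytes_emitted=0
After char 3 ('/'=63): chars_in_quartet=4 acc=0xB7863F -> emit B7 86 3F, reset; bytes_emitted=3
After char 4 ('W'=22): chars_in_quartet=1 acc=0x16 bytes_emitted=3
After char 5 ('M'=12): chars_in_quartet=2 acc=0x58C bytes_emitted=3
After char 6 ('r'=43): chars_in_quartet=3 acc=0x1632B bytes_emitted=3
After char 7 ('U'=20): chars_in_quartet=4 acc=0x58CAD4 -> emit 58 CA D4, reset; bytes_emitted=6
After char 8 ('C'=2): chars_in_quartet=1 acc=0x2 bytes_emitted=6
After char 9 ('Q'=16): chars_in_quartet=2 acc=0x90 bytes_emitted=6
Padding '==': partial quartet acc=0x90 -> emit 09; bytes_emitted=7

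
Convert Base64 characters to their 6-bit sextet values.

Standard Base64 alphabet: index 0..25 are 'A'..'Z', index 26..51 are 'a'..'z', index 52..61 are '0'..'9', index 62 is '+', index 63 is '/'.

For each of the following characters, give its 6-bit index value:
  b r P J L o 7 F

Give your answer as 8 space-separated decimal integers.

'b': a..z range, 26 + ord('b') − ord('a') = 27
'r': a..z range, 26 + ord('r') − ord('a') = 43
'P': A..Z range, ord('P') − ord('A') = 15
'J': A..Z range, ord('J') − ord('A') = 9
'L': A..Z range, ord('L') − ord('A') = 11
'o': a..z range, 26 + ord('o') − ord('a') = 40
'7': 0..9 range, 52 + ord('7') − ord('0') = 59
'F': A..Z range, ord('F') − ord('A') = 5

Answer: 27 43 15 9 11 40 59 5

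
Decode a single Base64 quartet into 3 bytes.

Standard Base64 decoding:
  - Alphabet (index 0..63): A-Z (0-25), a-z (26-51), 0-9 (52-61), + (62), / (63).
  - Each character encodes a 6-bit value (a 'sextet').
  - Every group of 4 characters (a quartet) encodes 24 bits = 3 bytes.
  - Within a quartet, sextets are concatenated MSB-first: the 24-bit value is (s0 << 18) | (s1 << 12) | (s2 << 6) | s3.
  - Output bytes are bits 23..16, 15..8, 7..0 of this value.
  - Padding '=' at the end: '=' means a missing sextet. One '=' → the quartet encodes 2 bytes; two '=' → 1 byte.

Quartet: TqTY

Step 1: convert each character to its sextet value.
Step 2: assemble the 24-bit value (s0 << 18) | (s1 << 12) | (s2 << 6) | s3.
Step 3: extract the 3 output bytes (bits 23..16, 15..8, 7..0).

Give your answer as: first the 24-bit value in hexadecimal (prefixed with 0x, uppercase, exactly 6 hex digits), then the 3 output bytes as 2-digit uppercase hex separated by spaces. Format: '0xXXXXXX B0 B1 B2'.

Answer: 0x4EA4D8 4E A4 D8

Derivation:
Sextets: T=19, q=42, T=19, Y=24
24-bit: (19<<18) | (42<<12) | (19<<6) | 24
      = 0x4C0000 | 0x02A000 | 0x0004C0 | 0x000018
      = 0x4EA4D8
Bytes: (v>>16)&0xFF=4E, (v>>8)&0xFF=A4, v&0xFF=D8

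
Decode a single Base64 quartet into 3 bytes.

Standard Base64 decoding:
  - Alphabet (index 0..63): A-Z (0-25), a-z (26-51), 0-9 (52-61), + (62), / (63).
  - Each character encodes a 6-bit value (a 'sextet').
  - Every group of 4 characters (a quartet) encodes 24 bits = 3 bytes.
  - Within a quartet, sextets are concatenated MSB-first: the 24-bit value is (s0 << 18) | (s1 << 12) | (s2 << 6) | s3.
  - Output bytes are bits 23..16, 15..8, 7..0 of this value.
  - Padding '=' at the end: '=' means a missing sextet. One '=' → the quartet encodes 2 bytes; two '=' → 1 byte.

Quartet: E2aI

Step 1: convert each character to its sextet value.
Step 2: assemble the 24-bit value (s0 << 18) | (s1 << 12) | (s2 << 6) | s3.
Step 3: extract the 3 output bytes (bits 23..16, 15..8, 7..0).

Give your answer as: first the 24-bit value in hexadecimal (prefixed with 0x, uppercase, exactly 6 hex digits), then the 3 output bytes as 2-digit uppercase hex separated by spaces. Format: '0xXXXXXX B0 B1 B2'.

Sextets: E=4, 2=54, a=26, I=8
24-bit: (4<<18) | (54<<12) | (26<<6) | 8
      = 0x100000 | 0x036000 | 0x000680 | 0x000008
      = 0x136688
Bytes: (v>>16)&0xFF=13, (v>>8)&0xFF=66, v&0xFF=88

Answer: 0x136688 13 66 88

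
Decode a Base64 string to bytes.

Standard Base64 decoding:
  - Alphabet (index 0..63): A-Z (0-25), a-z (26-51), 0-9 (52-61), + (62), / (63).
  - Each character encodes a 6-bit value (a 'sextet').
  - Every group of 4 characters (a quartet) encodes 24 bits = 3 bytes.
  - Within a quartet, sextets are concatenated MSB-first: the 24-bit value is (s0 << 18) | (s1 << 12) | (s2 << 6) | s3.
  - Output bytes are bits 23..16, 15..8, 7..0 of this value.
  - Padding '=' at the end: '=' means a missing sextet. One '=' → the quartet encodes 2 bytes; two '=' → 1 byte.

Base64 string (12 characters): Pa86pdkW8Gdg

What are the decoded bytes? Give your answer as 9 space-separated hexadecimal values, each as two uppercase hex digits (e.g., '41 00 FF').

After char 0 ('P'=15): chars_in_quartet=1 acc=0xF bytes_emitted=0
After char 1 ('a'=26): chars_in_quartet=2 acc=0x3DA bytes_emitted=0
After char 2 ('8'=60): chars_in_quartet=3 acc=0xF6BC bytes_emitted=0
After char 3 ('6'=58): chars_in_quartet=4 acc=0x3DAF3A -> emit 3D AF 3A, reset; bytes_emitted=3
After char 4 ('p'=41): chars_in_quartet=1 acc=0x29 bytes_emitted=3
After char 5 ('d'=29): chars_in_quartet=2 acc=0xA5D bytes_emitted=3
After char 6 ('k'=36): chars_in_quartet=3 acc=0x29764 bytes_emitted=3
After char 7 ('W'=22): chars_in_quartet=4 acc=0xA5D916 -> emit A5 D9 16, reset; bytes_emitted=6
After char 8 ('8'=60): chars_in_quartet=1 acc=0x3C bytes_emitted=6
After char 9 ('G'=6): chars_in_quartet=2 acc=0xF06 bytes_emitted=6
After char 10 ('d'=29): chars_in_quartet=3 acc=0x3C19D bytes_emitted=6
After char 11 ('g'=32): chars_in_quartet=4 acc=0xF06760 -> emit F0 67 60, reset; bytes_emitted=9

Answer: 3D AF 3A A5 D9 16 F0 67 60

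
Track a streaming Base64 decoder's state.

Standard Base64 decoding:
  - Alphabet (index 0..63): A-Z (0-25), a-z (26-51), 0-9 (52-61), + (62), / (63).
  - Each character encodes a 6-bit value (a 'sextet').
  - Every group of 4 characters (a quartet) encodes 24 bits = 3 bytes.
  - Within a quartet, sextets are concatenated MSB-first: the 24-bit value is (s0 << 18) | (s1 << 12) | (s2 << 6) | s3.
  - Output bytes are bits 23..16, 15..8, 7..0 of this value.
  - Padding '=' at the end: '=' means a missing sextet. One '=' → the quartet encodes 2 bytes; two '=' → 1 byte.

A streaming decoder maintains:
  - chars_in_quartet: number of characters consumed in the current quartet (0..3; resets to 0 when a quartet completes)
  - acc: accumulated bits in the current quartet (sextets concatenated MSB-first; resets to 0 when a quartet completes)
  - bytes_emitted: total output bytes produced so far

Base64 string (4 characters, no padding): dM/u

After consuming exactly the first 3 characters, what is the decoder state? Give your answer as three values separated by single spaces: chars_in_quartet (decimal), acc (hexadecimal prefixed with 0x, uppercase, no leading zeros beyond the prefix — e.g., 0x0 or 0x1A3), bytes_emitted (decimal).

After char 0 ('d'=29): chars_in_quartet=1 acc=0x1D bytes_emitted=0
After char 1 ('M'=12): chars_in_quartet=2 acc=0x74C bytes_emitted=0
After char 2 ('/'=63): chars_in_quartet=3 acc=0x1D33F bytes_emitted=0

Answer: 3 0x1D33F 0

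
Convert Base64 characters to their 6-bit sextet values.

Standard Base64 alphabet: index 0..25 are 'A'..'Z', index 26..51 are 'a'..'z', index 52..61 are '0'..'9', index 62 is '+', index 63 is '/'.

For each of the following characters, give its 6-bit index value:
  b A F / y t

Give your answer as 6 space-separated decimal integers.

'b': a..z range, 26 + ord('b') − ord('a') = 27
'A': A..Z range, ord('A') − ord('A') = 0
'F': A..Z range, ord('F') − ord('A') = 5
'/': index 63
'y': a..z range, 26 + ord('y') − ord('a') = 50
't': a..z range, 26 + ord('t') − ord('a') = 45

Answer: 27 0 5 63 50 45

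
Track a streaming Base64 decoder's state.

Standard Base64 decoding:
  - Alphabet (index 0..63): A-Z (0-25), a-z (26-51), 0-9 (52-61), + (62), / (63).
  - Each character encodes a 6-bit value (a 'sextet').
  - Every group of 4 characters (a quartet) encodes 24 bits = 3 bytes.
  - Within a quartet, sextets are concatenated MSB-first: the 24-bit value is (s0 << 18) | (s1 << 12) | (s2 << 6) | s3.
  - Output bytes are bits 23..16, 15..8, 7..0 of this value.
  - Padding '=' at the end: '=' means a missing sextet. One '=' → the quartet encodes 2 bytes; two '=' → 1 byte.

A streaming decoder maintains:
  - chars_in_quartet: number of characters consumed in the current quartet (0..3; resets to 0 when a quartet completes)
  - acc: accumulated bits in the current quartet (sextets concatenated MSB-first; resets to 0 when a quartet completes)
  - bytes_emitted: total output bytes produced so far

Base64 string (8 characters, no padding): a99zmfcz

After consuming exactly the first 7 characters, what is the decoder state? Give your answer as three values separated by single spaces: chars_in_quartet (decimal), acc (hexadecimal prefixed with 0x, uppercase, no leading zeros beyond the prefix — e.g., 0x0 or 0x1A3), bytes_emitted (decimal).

Answer: 3 0x267DC 3

Derivation:
After char 0 ('a'=26): chars_in_quartet=1 acc=0x1A bytes_emitted=0
After char 1 ('9'=61): chars_in_quartet=2 acc=0x6BD bytes_emitted=0
After char 2 ('9'=61): chars_in_quartet=3 acc=0x1AF7D bytes_emitted=0
After char 3 ('z'=51): chars_in_quartet=4 acc=0x6BDF73 -> emit 6B DF 73, reset; bytes_emitted=3
After char 4 ('m'=38): chars_in_quartet=1 acc=0x26 bytes_emitted=3
After char 5 ('f'=31): chars_in_quartet=2 acc=0x99F bytes_emitted=3
After char 6 ('c'=28): chars_in_quartet=3 acc=0x267DC bytes_emitted=3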